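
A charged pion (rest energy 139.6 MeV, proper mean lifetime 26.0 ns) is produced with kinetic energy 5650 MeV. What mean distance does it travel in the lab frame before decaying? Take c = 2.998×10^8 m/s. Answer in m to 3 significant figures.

γ = 1 + K/(m₀c²) = 1 + 5650/139.6 = 41.473
β = √(1 − 1/γ²) = 0.99971
Dilated lifetime: γτ₀ = 41.473 × 26.0 ns = 1078.3 ns
d = βc·γτ₀ = 0.99971 × (2.998×10^8 m/s) × 1.0783×10^-6 s = 323 m

d ≈ 323 m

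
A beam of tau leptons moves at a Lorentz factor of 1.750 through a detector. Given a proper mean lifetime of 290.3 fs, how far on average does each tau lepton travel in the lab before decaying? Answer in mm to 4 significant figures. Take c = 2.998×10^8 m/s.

β = √(1 − 1/γ²) = √(1 − 1/1.750²) = 0.820652
Dilated lifetime: Δt = γτ₀ = 1.750 × 290.3 fs = 508.025 fs
d = vΔt = 0.820652c × 508.025 fs = 2.46031×10^8 m/s × 5.08025×10^-13 s = 0.1250 mm

d ≈ 0.1250 mm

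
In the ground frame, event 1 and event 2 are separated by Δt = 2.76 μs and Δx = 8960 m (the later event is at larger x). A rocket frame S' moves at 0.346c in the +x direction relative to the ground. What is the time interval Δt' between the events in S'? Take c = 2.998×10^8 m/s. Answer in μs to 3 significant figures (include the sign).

γ = 1/√(1 − 0.346²) = 1.0658
Δt' = γ(Δt − vΔx/c²) = 1.0658 × (2.76 μs − 0.346×8960 m / (2.998×10^8 m/s))
= 1.0658 × (-7.5808 μs) = -8.08 μs

Δt' ≈ -8.08 μs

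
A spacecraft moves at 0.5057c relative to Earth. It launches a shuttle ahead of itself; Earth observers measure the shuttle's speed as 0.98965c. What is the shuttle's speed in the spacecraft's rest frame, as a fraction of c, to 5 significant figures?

Inverse velocity addition: u' = (u − v)/(1 − uv/c²)
= (0.98965 − 0.5057)/(1 − 0.98965×0.5057) = 0.48395/0.4995340 = 0.96880

u' ≈ 0.96880c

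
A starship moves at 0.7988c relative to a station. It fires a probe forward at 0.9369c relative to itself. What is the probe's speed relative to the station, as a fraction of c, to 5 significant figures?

u ≈ 0.99274c

Relativistic velocity addition: u = (u' + v)/(1 + u'v/c²)
= (0.9369 + 0.7988)/(1 + 0.9369×0.7988) = 1.7357/1.748396 = 0.99274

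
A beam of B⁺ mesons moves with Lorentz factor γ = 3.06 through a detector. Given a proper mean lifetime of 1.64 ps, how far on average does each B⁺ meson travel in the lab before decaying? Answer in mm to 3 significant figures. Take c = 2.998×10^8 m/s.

β = √(1 − 1/γ²) = √(1 − 1/3.06²) = 0.94509
Dilated lifetime: Δt = γτ₀ = 3.06 × 1.64 ps = 5.0184 ps
d = vΔt = 0.94509c × 5.0184 ps = 2.8334×10^8 m/s × 5.0184×10^-12 s = 1.42 mm

d ≈ 1.42 mm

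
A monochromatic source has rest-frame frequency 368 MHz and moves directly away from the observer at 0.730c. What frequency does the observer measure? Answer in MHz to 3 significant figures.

f_obs ≈ 145 MHz

Relativistic Doppler: f_obs = f_src √((1−β)/(1+β))
= 368 × √(0.27000/1.7300) = 368 × 0.39506 = 145 MHz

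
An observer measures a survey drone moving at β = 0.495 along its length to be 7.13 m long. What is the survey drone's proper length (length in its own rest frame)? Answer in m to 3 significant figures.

L₀ ≈ 8.21 m

γ = 1/√(1 − 0.495²) = 1.1509
L₀ = γL = 1.1509 × 7.13 = 8.21 m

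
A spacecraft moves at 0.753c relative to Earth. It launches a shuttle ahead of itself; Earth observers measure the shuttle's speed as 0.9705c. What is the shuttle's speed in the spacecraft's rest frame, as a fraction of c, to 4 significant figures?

Inverse velocity addition: u' = (u − v)/(1 − uv/c²)
= (0.9705 − 0.753)/(1 − 0.9705×0.753) = 0.2175/0.269213 = 0.8079

u' ≈ 0.8079c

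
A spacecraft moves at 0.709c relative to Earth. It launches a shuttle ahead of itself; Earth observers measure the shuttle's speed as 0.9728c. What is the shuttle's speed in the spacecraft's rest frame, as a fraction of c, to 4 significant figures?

u' ≈ 0.8502c

Inverse velocity addition: u' = (u − v)/(1 − uv/c²)
= (0.9728 − 0.709)/(1 − 0.9728×0.709) = 0.2638/0.310285 = 0.8502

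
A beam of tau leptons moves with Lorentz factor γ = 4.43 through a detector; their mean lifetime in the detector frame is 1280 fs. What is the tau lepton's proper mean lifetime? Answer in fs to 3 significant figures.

γ = 4.43 (given)
Proper time: τ₀ = Δt/γ = 1280/4.43 = 289 fs

τ₀ ≈ 289 fs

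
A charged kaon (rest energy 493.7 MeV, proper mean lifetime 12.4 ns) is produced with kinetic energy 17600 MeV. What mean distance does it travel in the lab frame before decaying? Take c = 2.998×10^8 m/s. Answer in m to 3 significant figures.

γ = 1 + K/(m₀c²) = 1 + 17600/493.7 = 36.649
β = √(1 − 1/γ²) = 0.99963
Dilated lifetime: γτ₀ = 36.649 × 12.4 ns = 454.45 ns
d = βc·γτ₀ = 0.99963 × (2.998×10^8 m/s) × 4.5445×10^-7 s = 136 m

d ≈ 136 m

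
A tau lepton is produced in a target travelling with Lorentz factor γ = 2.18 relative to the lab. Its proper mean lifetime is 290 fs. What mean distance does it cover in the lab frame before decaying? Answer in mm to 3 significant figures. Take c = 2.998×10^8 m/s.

d ≈ 0.168 mm

β = √(1 − 1/γ²) = √(1 − 1/2.18²) = 0.88858
Dilated lifetime: Δt = γτ₀ = 2.18 × 290 fs = 632.20 fs
d = vΔt = 0.88858c × 632.20 fs = 2.6640×10^8 m/s × 6.3220×10^-13 s = 0.168 mm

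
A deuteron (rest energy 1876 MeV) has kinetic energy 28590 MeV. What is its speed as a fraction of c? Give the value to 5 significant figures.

γ = 1 + K/(m₀c²) = 1 + 28590/1876 = 16.23987
β = √(1 − 1/γ²) = 0.99810

β ≈ 0.99810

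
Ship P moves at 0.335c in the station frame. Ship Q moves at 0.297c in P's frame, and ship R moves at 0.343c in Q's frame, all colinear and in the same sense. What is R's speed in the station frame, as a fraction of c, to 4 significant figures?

Compose boost 2: (0.297 + 0.335)/(1 + 0.297×0.335) = 0.6320/1.09950 = 0.574809
Compose boost 3: (0.343 + 0.574809)/(1 + 0.343×0.574809) = 0.917809/1.19716 = 0.7667

u ≈ 0.7667c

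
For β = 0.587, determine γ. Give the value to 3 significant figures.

γ = 1/√(1 − β²) = 1/√(1 − 0.587²) = 1/√(0.65543) = 1.24

γ ≈ 1.24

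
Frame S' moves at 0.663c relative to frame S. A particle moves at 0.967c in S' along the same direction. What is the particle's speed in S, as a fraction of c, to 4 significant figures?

u ≈ 0.9932c

Relativistic velocity addition: u = (u' + v)/(1 + u'v/c²)
= (0.967 + 0.663)/(1 + 0.967×0.663) = 1.630/1.64112 = 0.9932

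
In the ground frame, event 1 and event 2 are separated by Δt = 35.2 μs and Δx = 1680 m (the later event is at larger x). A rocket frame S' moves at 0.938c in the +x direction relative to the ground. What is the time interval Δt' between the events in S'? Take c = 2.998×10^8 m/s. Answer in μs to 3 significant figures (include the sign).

γ = 1/√(1 − 0.938²) = 2.8849
Δt' = γ(Δt − vΔx/c²) = 2.8849 × (35.2 μs − 0.938×1680 m / (2.998×10^8 m/s))
= 2.8849 × (29.944 μs) = 86.4 μs

Δt' ≈ 86.4 μs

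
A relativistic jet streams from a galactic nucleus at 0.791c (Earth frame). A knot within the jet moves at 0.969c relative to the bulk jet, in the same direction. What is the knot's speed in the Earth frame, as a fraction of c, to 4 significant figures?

u ≈ 0.9963c

Relativistic velocity addition: u = (u' + v)/(1 + u'v/c²)
= (0.969 + 0.791)/(1 + 0.969×0.791) = 1.760/1.76648 = 0.9963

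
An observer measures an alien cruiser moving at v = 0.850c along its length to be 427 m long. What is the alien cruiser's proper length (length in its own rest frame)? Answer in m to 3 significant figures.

L₀ ≈ 811 m

γ = 1/√(1 − 0.850²) = 1.8983
L₀ = γL = 1.8983 × 427 = 811 m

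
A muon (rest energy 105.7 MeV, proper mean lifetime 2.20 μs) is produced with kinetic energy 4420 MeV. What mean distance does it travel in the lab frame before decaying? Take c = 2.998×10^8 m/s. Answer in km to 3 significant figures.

γ = 1 + K/(m₀c²) = 1 + 4420/105.7 = 42.816
β = √(1 − 1/γ²) = 0.99973
Dilated lifetime: γτ₀ = 42.816 × 2.20 μs = 94.196 μs
d = βc·γτ₀ = 0.99973 × (2.998×10^8 m/s) × 9.4196×10^-5 s = 28.2 km

d ≈ 28.2 km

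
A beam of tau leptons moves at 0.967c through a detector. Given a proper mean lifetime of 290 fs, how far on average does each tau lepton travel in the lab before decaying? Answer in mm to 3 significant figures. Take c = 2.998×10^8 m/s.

γ = 1/√(1 − 0.967²) = 3.9250
Dilated lifetime: Δt = γτ₀ = 3.9250 × 290 fs = 1138.3 fs
d = vΔt = 0.967c × 1138.3 fs = 2.8991×10^8 m/s × 1.1383×10^-12 s = 0.330 mm

d ≈ 0.330 mm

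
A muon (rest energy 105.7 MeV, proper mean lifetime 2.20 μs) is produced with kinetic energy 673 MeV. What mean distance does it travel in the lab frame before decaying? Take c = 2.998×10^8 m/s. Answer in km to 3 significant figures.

d ≈ 4.81 km

γ = 1 + K/(m₀c²) = 1 + 673/105.7 = 7.3671
β = √(1 − 1/γ²) = 0.99074
Dilated lifetime: γτ₀ = 7.3671 × 2.20 μs = 16.208 μs
d = βc·γτ₀ = 0.99074 × (2.998×10^8 m/s) × 1.6208×10^-5 s = 4.81 km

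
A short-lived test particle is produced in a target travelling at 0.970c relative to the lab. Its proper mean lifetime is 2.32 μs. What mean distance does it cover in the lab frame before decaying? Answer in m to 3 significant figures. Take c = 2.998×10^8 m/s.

γ = 1/√(1 − 0.970²) = 4.1135
Dilated lifetime: Δt = γτ₀ = 4.1135 × 2.32 μs = 9.5432 μs
d = vΔt = 0.970c × 9.5432 μs = 2.9081×10^8 m/s × 9.5432×10^-6 s = 2780 m

d ≈ 2780 m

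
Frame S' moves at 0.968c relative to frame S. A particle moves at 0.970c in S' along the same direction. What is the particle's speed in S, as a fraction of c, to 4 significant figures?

Relativistic velocity addition: u = (u' + v)/(1 + u'v/c²)
= (0.970 + 0.968)/(1 + 0.970×0.968) = 1.938/1.93896 = 0.9995

u ≈ 0.9995c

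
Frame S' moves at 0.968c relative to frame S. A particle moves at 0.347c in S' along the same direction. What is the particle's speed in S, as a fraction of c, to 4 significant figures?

Relativistic velocity addition: u = (u' + v)/(1 + u'v/c²)
= (0.347 + 0.968)/(1 + 0.347×0.968) = 1.315/1.33590 = 0.9844

u ≈ 0.9844c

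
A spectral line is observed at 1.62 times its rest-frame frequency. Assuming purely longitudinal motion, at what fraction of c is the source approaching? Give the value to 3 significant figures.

f_obs/f_src = √((1+β)/(1−β)) = 1.62  ⇒  (1+β)/(1−β) = 2.6244
β = |1 − D²|/(1 + D²) = |1 − 2.6244|/(1 + 2.6244) = 0.448

β ≈ 0.448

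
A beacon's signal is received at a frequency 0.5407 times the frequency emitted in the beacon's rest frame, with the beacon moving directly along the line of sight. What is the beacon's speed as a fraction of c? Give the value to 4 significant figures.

β ≈ 0.5476

f_obs/f_src = √((1−β)/(1+β)) = 0.5407  ⇒  (1−β)/(1+β) = 0.292356
β = |1 − D²|/(1 + D²) = |1 − 0.292356|/(1 + 0.292356) = 0.5476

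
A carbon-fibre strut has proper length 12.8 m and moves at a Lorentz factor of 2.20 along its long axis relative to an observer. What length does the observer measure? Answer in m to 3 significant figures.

L ≈ 5.82 m

γ = 2.20 (given)
Length contraction: L = L₀/γ = 12.8/2.20 = 5.82 m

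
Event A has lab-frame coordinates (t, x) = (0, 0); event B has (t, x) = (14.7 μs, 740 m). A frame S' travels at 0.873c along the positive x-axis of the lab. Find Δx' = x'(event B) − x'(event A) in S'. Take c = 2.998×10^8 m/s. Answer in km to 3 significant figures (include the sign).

γ = 1/√(1 − 0.873²) = 2.0504
Δx' = γ(Δx − vΔt) = 2.0504 × (740 m − 0.873×(2.998×10^8 m/s)×14.7×10^-6 s)
= 2.0504 × (-3107.4 m) = -6.37 km

Δx' ≈ -6.37 km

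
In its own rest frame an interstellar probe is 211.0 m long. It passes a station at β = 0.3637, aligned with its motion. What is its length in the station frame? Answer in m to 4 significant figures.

γ = 1/√(1 − 0.3637²) = 1.07352
Length contraction: L = L₀/γ = 211.0/1.07352 = 196.5 m

L ≈ 196.5 m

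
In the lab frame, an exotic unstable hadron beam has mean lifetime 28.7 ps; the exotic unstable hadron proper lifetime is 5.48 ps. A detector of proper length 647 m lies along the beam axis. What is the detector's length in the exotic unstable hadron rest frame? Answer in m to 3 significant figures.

L ≈ 124 m

Time dilation ⇒ γ = Δt/τ₀ = 28.7/5.48 = 5.2372
Length contraction: L = L₀/γ = 647/5.2372 = 124 m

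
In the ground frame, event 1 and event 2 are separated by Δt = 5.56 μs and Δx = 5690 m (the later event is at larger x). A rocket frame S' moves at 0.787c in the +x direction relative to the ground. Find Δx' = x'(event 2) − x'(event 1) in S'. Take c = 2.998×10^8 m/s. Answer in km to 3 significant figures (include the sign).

Δx' ≈ 7.10 km

γ = 1/√(1 − 0.787²) = 1.6209
Δx' = γ(Δx − vΔt) = 1.6209 × (5690 m − 0.787×(2.998×10^8 m/s)×5.56×10^-6 s)
= 1.6209 × (4378.2 m) = 7.10 km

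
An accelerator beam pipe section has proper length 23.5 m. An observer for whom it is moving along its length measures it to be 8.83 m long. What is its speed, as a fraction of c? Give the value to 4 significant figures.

β ≈ 0.9267

γ = L₀/L = 23.5/8.83 = 2.66138
β = √(1 − 1/γ²) = 0.9267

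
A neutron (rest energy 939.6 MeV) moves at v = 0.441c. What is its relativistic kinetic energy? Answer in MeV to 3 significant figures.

γ = 1/√(1 − 0.441²) = 1.1142
K = (γ − 1)m₀c² = (1.1142 − 1) × 939.6 MeV = 0.11420 × 939.6 MeV = 107 MeV

K ≈ 107 MeV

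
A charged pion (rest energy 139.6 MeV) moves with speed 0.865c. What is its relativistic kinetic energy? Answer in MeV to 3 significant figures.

γ = 1/√(1 − 0.865²) = 1.9929
K = (γ − 1)m₀c² = (1.9929 − 1) × 139.6 MeV = 0.99294 × 139.6 MeV = 139 MeV

K ≈ 139 MeV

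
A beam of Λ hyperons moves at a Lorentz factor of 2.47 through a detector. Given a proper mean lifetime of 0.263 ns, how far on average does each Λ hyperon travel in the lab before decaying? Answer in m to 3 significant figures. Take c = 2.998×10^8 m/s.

d ≈ 0.178 m

β = √(1 − 1/γ²) = √(1 − 1/2.47²) = 0.91438
Dilated lifetime: Δt = γτ₀ = 2.47 × 0.263 ns = 0.64961 ns
d = vΔt = 0.91438c × 0.64961 ns = 2.7413×10^8 m/s × 6.4961×10^-10 s = 0.178 m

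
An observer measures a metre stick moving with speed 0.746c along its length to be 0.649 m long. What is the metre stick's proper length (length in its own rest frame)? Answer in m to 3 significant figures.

L₀ ≈ 0.975 m

γ = 1/√(1 − 0.746²) = 1.5016
L₀ = γL = 1.5016 × 0.649 = 0.975 m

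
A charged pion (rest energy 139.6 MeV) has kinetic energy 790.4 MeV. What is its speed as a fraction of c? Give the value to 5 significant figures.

γ = 1 + K/(m₀c²) = 1 + 790.4/139.6 = 6.661891
β = √(1 − 1/γ²) = 0.98867

β ≈ 0.98867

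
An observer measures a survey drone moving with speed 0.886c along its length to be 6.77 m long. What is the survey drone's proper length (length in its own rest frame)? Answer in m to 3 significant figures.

γ = 1/√(1 − 0.886²) = 2.1566
L₀ = γL = 2.1566 × 6.77 = 14.6 m

L₀ ≈ 14.6 m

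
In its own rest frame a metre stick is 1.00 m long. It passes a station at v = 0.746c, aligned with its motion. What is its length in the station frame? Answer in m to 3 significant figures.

L ≈ 0.666 m

γ = 1/√(1 − 0.746²) = 1.5016
Length contraction: L = L₀/γ = 1.00/1.5016 = 0.666 m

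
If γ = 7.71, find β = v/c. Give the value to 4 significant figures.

β = √(1 − 1/γ²) = √(1 − 1/7.71²) = √(0.983177) = 0.9916

β ≈ 0.9916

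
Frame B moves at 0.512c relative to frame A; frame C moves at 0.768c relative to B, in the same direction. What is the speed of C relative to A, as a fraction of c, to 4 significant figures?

u ≈ 0.9187c

Compose boost 2: (0.768 + 0.512)/(1 + 0.768×0.512) = 1.280/1.39322 = 0.9187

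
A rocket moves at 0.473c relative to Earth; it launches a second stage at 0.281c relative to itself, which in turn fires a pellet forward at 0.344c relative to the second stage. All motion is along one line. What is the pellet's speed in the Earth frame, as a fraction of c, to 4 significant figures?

u ≈ 0.8215c

Compose boost 2: (0.281 + 0.473)/(1 + 0.281×0.473) = 0.7540/1.13291 = 0.665541
Compose boost 3: (0.344 + 0.665541)/(1 + 0.344×0.665541) = 1.00954/1.22895 = 0.8215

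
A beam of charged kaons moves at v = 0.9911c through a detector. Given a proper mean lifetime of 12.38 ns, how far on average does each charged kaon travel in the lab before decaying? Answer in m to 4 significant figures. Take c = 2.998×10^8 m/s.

γ = 1/√(1 − 0.9911²) = 7.51205
Dilated lifetime: Δt = γτ₀ = 7.51205 × 12.38 ns = 92.9992 ns
d = vΔt = 0.9911c × 92.9992 ns = 2.97132×10^8 m/s × 9.29992×10^-8 s = 27.63 m

d ≈ 27.63 m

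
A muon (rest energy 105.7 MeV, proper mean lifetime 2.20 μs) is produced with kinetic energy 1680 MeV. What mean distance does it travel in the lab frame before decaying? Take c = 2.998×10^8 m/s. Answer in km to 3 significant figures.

d ≈ 11.1 km

γ = 1 + K/(m₀c²) = 1 + 1680/105.7 = 16.894
β = √(1 − 1/γ²) = 0.99825
Dilated lifetime: γτ₀ = 16.894 × 2.20 μs = 37.167 μs
d = βc·γτ₀ = 0.99825 × (2.998×10^8 m/s) × 3.7167×10^-5 s = 11.1 km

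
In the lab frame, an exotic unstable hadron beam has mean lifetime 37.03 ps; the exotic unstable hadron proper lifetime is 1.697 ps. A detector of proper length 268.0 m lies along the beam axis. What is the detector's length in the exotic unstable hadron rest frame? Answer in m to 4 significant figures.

Time dilation ⇒ γ = Δt/τ₀ = 37.03/1.697 = 21.8209
Length contraction: L = L₀/γ = 268.0/21.8209 = 12.28 m

L ≈ 12.28 m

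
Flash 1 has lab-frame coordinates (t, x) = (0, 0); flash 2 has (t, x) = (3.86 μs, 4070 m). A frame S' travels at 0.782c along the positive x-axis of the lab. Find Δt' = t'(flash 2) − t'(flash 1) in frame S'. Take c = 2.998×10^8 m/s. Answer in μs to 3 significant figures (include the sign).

Δt' ≈ -10.8 μs

γ = 1/√(1 − 0.782²) = 1.6044
Δt' = γ(Δt − vΔx/c²) = 1.6044 × (3.86 μs − 0.782×4070 m / (2.998×10^8 m/s))
= 1.6044 × (-6.7562 μs) = -10.8 μs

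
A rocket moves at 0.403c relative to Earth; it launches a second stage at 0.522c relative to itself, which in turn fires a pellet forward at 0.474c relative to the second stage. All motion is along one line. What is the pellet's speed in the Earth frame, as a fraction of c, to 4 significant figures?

u ≈ 0.9090c

Compose boost 2: (0.522 + 0.403)/(1 + 0.522×0.403) = 0.9250/1.21037 = 0.764232
Compose boost 3: (0.474 + 0.764232)/(1 + 0.474×0.764232) = 1.23823/1.36225 = 0.9090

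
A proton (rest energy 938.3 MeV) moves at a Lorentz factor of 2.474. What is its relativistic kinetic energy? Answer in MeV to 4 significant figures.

γ = 2.474 (given)
K = (γ − 1)m₀c² = (2.474 − 1) × 938.3 MeV = 1.47400 × 938.3 MeV = 1383 MeV

K ≈ 1383 MeV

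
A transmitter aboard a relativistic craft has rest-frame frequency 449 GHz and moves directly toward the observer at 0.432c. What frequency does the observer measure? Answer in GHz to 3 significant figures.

Relativistic Doppler: f_obs = f_src √((1+β)/(1−β))
= 449 × √(1.4320/0.56800) = 449 × 1.5878 = 713 GHz

f_obs ≈ 713 GHz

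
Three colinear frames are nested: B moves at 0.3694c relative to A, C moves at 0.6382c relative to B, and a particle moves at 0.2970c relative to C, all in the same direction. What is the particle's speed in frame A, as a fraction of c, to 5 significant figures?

Compose boost 2: (0.6382 + 0.3694)/(1 + 0.6382×0.3694) = 1.0076/1.235751 = 0.8153746
Compose boost 3: (0.2970 + 0.8153746)/(1 + 0.2970×0.8153746) = 1.112375/1.242166 = 0.89551

u ≈ 0.89551c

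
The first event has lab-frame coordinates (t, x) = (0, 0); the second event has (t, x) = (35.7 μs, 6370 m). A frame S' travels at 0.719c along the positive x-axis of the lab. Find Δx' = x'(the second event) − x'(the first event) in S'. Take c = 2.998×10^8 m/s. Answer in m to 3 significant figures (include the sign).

Δx' ≈ -1910 m

γ = 1/√(1 − 0.719²) = 1.4388
Δx' = γ(Δx − vΔt) = 1.4388 × (6370 m − 0.719×(2.998×10^8 m/s)×35.7×10^-6 s)
= 1.4388 × (-1325.4 m) = -1910 m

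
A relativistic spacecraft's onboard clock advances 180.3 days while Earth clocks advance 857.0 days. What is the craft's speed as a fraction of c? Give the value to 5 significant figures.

γ = Δt/τ₀ = 857.0/180.3 = 4.753189
β = √(1 − 1/γ²) = √(1 − 1/4.753189²) = 0.97762

β ≈ 0.97762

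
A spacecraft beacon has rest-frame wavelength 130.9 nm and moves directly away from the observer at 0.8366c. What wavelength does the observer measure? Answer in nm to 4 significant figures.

λ_obs ≈ 438.9 nm

Relativistic Doppler: λ_obs = λ_src √((1+β)/(1−β))
= 130.9 × √(1.83660/0.163400) = 130.9 × 3.35260 = 438.9 nm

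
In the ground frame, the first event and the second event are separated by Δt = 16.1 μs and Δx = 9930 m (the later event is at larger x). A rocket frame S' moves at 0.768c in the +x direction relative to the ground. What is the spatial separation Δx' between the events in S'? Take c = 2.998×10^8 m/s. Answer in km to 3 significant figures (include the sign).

γ = 1/√(1 − 0.768²) = 1.5614
Δx' = γ(Δx − vΔt) = 1.5614 × (9930 m − 0.768×(2.998×10^8 m/s)×16.1×10^-6 s)
= 1.5614 × (6223.0 m) = 9.72 km

Δx' ≈ 9.72 km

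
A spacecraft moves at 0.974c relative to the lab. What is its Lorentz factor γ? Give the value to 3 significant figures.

γ = 1/√(1 − β²) = 1/√(1 − 0.974²) = 1/√(0.051324) = 4.41

γ ≈ 4.41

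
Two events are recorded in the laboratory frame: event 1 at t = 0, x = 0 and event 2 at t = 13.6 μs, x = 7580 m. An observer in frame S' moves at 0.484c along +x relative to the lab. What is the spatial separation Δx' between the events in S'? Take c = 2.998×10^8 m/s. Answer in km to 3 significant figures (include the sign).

Δx' ≈ 6.41 km

γ = 1/√(1 − 0.484²) = 1.1428
Δx' = γ(Δx − vΔt) = 1.1428 × (7580 m − 0.484×(2.998×10^8 m/s)×13.6×10^-6 s)
= 1.1428 × (5606.6 m) = 6.41 km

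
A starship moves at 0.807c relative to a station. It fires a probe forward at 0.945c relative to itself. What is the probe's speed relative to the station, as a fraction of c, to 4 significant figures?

u ≈ 0.9940c

Relativistic velocity addition: u = (u' + v)/(1 + u'v/c²)
= (0.945 + 0.807)/(1 + 0.945×0.807) = 1.752/1.76262 = 0.9940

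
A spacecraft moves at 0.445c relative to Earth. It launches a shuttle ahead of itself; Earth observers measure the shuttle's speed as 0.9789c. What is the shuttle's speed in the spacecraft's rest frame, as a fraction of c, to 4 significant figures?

u' ≈ 0.9460c

Inverse velocity addition: u' = (u − v)/(1 − uv/c²)
= (0.9789 − 0.445)/(1 − 0.9789×0.445) = 0.5339/0.564389 = 0.9460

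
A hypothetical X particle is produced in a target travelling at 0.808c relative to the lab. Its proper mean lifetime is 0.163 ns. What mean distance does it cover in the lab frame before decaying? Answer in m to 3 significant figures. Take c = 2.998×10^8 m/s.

d ≈ 0.0670 m

γ = 1/√(1 − 0.808²) = 1.6973
Dilated lifetime: Δt = γτ₀ = 1.6973 × 0.163 ns = 0.27665 ns
d = vΔt = 0.808c × 0.27665 ns = 2.4224×10^8 m/s × 2.7665×10^-10 s = 0.0670 m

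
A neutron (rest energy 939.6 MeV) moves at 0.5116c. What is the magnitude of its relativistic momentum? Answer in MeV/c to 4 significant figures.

p ≈ 559.5 MeV/c

γ = 1/√(1 − 0.5116²) = 1.16384
p = γβm₀c = 1.16384 × 0.5116 × 939.6 MeV/c = 559.5 MeV/c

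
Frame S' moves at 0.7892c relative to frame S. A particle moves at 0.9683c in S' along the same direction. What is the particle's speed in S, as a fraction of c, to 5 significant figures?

u ≈ 0.99621c

Relativistic velocity addition: u = (u' + v)/(1 + u'v/c²)
= (0.9683 + 0.7892)/(1 + 0.9683×0.7892) = 1.7575/1.764182 = 0.99621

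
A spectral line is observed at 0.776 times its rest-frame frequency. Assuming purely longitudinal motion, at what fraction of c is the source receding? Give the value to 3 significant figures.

β ≈ 0.248

f_obs/f_src = √((1−β)/(1+β)) = 0.776  ⇒  (1−β)/(1+β) = 0.60218
β = |1 − D²|/(1 + D²) = |1 − 0.60218|/(1 + 0.60218) = 0.248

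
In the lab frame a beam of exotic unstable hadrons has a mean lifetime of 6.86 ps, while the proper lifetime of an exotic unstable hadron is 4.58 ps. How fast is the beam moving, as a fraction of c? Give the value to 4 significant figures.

γ = Δt/τ₀ = 6.86/4.58 = 1.49782
β = √(1 − 1/γ²) = √(1 − 1/1.49782²) = 0.7445

β ≈ 0.7445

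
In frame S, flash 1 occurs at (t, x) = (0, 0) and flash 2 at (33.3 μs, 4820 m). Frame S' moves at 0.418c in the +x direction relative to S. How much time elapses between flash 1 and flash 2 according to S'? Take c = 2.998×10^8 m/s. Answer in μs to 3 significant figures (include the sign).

γ = 1/√(1 − 0.418²) = 1.1008
Δt' = γ(Δt − vΔx/c²) = 1.1008 × (33.3 μs − 0.418×4820 m / (2.998×10^8 m/s))
= 1.1008 × (26.580 μs) = 29.3 μs

Δt' ≈ 29.3 μs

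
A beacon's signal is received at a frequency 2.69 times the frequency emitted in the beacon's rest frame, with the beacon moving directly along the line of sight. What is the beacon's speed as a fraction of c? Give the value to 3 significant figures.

β ≈ 0.757

f_obs/f_src = √((1+β)/(1−β)) = 2.69  ⇒  (1+β)/(1−β) = 7.2361
β = |1 − D²|/(1 + D²) = |1 − 7.2361|/(1 + 7.2361) = 0.757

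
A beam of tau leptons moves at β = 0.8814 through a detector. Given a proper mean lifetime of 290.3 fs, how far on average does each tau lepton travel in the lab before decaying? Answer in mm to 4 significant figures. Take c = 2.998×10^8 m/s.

d ≈ 0.1624 mm

γ = 1/√(1 − 0.8814²) = 2.11698
Dilated lifetime: Δt = γτ₀ = 2.11698 × 290.3 fs = 614.560 fs
d = vΔt = 0.8814c × 614.560 fs = 2.64244×10^8 m/s × 6.14560×10^-13 s = 0.1624 mm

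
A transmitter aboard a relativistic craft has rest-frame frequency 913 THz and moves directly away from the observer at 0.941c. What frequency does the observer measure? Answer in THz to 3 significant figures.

Relativistic Doppler: f_obs = f_src √((1−β)/(1+β))
= 913 × √(0.059000/1.9410) = 913 × 0.17435 = 159 THz

f_obs ≈ 159 THz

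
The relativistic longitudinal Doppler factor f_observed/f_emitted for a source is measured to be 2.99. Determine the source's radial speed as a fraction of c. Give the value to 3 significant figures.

f_obs/f_src = √((1+β)/(1−β)) = 2.99  ⇒  (1+β)/(1−β) = 8.9401
β = |1 − D²|/(1 + D²) = |1 − 8.9401|/(1 + 8.9401) = 0.799

β ≈ 0.799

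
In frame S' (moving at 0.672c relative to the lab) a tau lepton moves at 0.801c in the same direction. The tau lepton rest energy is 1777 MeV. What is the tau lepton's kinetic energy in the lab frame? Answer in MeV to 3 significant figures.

K ≈ 4390 MeV

u_lab = (0.801 + 0.672)/(1 + 0.801×0.672) = 0.957568
γ = 1/√(1 − 0.957568²) = 3.4697
K = (γ − 1)m₀c² = (3.4697 − 1) × 1777 = 2.4697 × 1777 = 4390 MeV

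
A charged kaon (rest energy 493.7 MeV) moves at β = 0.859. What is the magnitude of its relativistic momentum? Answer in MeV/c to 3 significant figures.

p ≈ 828 MeV/c

γ = 1/√(1 − 0.859²) = 1.9532
p = γβm₀c = 1.9532 × 0.859 × 493.7 MeV/c = 828 MeV/c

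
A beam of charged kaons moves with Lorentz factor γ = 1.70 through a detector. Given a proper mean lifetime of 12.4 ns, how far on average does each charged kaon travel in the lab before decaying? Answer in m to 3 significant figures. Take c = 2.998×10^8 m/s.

β = √(1 − 1/γ²) = √(1 − 1/1.70²) = 0.80869
Dilated lifetime: Δt = γτ₀ = 1.70 × 12.4 ns = 21.080 ns
d = vΔt = 0.80869c × 21.080 ns = 2.4245×10^8 m/s × 2.1080×10^-8 s = 5.11 m

d ≈ 5.11 m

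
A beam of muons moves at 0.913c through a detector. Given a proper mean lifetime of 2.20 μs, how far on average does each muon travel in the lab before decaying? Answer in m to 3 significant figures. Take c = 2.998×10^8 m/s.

γ = 1/√(1 − 0.913²) = 2.4512
Dilated lifetime: Δt = γτ₀ = 2.4512 × 2.20 μs = 5.3927 μs
d = vΔt = 0.913c × 5.3927 μs = 2.7372×10^8 m/s × 5.3927×10^-6 s = 1480 m

d ≈ 1480 m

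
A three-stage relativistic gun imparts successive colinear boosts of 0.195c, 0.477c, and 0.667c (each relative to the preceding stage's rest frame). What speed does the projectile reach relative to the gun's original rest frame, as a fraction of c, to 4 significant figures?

Compose boost 2: (0.477 + 0.195)/(1 + 0.477×0.195) = 0.6720/1.09302 = 0.614813
Compose boost 3: (0.667 + 0.614813)/(1 + 0.667×0.614813) = 1.28181/1.41008 = 0.9090

u ≈ 0.9090c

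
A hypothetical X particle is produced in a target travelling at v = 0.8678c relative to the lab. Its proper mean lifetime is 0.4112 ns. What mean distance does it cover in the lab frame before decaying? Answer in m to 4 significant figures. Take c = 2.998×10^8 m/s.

d ≈ 0.2153 m

γ = 1/√(1 − 0.8678²) = 2.01242
Dilated lifetime: Δt = γτ₀ = 2.01242 × 0.4112 ns = 0.827508 ns
d = vΔt = 0.8678c × 0.827508 ns = 2.60166×10^8 m/s × 8.27508×10^-10 s = 0.2153 m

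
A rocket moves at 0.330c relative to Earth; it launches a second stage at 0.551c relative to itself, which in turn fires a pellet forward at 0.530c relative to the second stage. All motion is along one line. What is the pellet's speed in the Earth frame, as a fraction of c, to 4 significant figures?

Compose boost 2: (0.551 + 0.330)/(1 + 0.551×0.330) = 0.8810/1.18183 = 0.745454
Compose boost 3: (0.530 + 0.745454)/(1 + 0.530×0.745454) = 1.27545/1.39509 = 0.9142

u ≈ 0.9142c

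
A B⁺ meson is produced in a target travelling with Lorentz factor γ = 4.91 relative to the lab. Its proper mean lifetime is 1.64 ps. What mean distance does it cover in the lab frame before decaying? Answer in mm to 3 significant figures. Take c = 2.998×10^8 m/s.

d ≈ 2.36 mm

β = √(1 − 1/γ²) = √(1 − 1/4.91²) = 0.97904
Dilated lifetime: Δt = γτ₀ = 4.91 × 1.64 ps = 8.0524 ps
d = vΔt = 0.97904c × 8.0524 ps = 2.9352×10^8 m/s × 8.0524×10^-12 s = 2.36 mm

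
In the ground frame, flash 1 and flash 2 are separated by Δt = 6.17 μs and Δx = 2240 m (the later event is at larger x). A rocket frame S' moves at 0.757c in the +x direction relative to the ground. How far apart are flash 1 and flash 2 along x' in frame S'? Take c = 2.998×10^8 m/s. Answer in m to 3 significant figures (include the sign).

Δx' ≈ 1290 m

γ = 1/√(1 − 0.757²) = 1.5304
Δx' = γ(Δx − vΔt) = 1.5304 × (2240 m − 0.757×(2.998×10^8 m/s)×6.17×10^-6 s)
= 1.5304 × (839.73 m) = 1290 m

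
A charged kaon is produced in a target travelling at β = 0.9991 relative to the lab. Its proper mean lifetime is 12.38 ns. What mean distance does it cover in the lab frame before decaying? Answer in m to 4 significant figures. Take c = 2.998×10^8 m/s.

d ≈ 87.42 m

γ = 1/√(1 − 0.9991²) = 23.5755
Dilated lifetime: Δt = γτ₀ = 23.5755 × 12.38 ns = 291.865 ns
d = vΔt = 0.9991c × 291.865 ns = 2.99530×10^8 m/s × 2.91865×10^-7 s = 87.42 m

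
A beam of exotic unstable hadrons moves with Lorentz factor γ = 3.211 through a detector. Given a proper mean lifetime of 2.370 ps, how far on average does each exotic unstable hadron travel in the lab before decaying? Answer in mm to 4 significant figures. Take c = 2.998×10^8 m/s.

β = √(1 − 1/γ²) = √(1 − 1/3.211²) = 0.950269
Dilated lifetime: Δt = γτ₀ = 3.211 × 2.370 ps = 7.61007 ps
d = vΔt = 0.950269c × 7.61007 ps = 2.84891×10^8 m/s × 7.61007×10^-12 s = 2.168 mm

d ≈ 2.168 mm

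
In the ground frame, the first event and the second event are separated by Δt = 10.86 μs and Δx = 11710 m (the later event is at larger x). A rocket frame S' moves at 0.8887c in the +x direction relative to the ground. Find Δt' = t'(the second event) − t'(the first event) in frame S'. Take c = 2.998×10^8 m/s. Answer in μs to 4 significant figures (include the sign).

Δt' ≈ -52.02 μs

γ = 1/√(1 − 0.8887²) = 2.18108
Δt' = γ(Δt − vΔx/c²) = 2.18108 × (10.86 μs − 0.8887×11710 m / (2.998×10^8 m/s))
= 2.18108 × (-23.8521 μs) = -52.02 μs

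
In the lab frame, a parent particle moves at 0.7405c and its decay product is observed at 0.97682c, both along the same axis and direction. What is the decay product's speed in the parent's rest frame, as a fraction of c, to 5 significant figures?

u' ≈ 0.85417c

Inverse velocity addition: u' = (u − v)/(1 − uv/c²)
= (0.97682 − 0.7405)/(1 − 0.97682×0.7405) = 0.23632/0.2766648 = 0.85417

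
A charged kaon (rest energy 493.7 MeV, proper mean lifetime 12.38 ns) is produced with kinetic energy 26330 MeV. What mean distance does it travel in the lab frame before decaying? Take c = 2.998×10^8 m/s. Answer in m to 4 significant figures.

γ = 1 + K/(m₀c²) = 1 + 26330/493.7 = 54.3320
β = √(1 − 1/γ²) = 0.999831
Dilated lifetime: γτ₀ = 54.3320 × 12.38 ns = 672.630 ns
d = βc·γτ₀ = 0.999831 × (2.998×10^8 m/s) × 6.72630×10^-7 s = 201.6 m

d ≈ 201.6 m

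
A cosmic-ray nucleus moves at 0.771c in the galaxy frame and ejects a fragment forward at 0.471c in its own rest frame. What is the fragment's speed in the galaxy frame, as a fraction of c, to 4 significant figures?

u ≈ 0.9111c

Compose boost 2: (0.471 + 0.771)/(1 + 0.471×0.771) = 1.242/1.36314 = 0.9111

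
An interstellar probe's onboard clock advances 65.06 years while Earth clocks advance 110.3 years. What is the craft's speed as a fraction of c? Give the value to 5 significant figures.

γ = Δt/τ₀ = 110.3/65.06 = 1.695358
β = √(1 − 1/γ²) = √(1 − 1/1.695358²) = 0.80752

β ≈ 0.80752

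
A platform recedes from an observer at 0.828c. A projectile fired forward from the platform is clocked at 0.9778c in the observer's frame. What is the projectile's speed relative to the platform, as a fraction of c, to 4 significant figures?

u' ≈ 0.7868c

Inverse velocity addition: u' = (u − v)/(1 − uv/c²)
= (0.9778 − 0.828)/(1 − 0.9778×0.828) = 0.1498/0.190382 = 0.7868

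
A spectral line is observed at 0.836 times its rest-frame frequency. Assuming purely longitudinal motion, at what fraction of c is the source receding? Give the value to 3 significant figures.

β ≈ 0.177

f_obs/f_src = √((1−β)/(1+β)) = 0.836  ⇒  (1−β)/(1+β) = 0.69890
β = |1 − D²|/(1 + D²) = |1 − 0.69890|/(1 + 0.69890) = 0.177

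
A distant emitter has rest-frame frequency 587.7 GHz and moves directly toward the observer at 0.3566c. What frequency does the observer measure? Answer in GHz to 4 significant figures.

Relativistic Doppler: f_obs = f_src √((1+β)/(1−β))
= 587.7 × √(1.35660/0.643400) = 587.7 × 1.45206 = 853.4 GHz

f_obs ≈ 853.4 GHz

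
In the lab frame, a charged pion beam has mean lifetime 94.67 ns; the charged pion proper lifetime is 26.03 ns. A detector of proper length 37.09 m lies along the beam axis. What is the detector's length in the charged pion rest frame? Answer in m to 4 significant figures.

L ≈ 10.20 m

Time dilation ⇒ γ = Δt/τ₀ = 94.67/26.03 = 3.63696
Length contraction: L = L₀/γ = 37.09/3.63696 = 10.20 m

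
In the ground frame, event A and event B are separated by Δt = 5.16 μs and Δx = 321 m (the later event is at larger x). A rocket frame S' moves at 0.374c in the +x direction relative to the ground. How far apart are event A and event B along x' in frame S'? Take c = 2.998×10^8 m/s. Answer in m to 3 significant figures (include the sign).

Δx' ≈ -278 m

γ = 1/√(1 − 0.374²) = 1.0783
Δx' = γ(Δx − vΔt) = 1.0783 × (321 m − 0.374×(2.998×10^8 m/s)×5.16×10^-6 s)
= 1.0783 × (-257.57 m) = -278 m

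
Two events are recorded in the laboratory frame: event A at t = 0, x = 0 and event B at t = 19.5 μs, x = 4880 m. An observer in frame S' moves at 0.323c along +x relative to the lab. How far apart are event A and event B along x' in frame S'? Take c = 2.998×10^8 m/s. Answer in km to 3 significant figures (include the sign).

Δx' ≈ 3.16 km

γ = 1/√(1 − 0.323²) = 1.0566
Δx' = γ(Δx − vΔt) = 1.0566 × (4880 m − 0.323×(2.998×10^8 m/s)×19.5×10^-6 s)
= 1.0566 × (2991.7 m) = 3.16 km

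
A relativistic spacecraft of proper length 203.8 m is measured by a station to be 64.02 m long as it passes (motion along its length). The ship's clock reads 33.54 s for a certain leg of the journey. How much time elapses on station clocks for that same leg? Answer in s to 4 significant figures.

Length contraction ⇒ γ = L₀/L = 203.8/64.02 = 3.18338
Time dilation: Δt = γτ₀ = 3.18338 × 33.54 s = 106.8 s

Δt ≈ 106.8 s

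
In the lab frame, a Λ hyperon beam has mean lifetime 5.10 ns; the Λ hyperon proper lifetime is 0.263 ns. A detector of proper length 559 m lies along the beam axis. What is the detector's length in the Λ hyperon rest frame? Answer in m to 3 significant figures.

Time dilation ⇒ γ = Δt/τ₀ = 5.10/0.263 = 19.392
Length contraction: L = L₀/γ = 559/19.392 = 28.8 m

L ≈ 28.8 m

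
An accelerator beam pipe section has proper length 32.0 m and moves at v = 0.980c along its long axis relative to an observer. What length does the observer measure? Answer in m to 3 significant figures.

γ = 1/√(1 − 0.980²) = 5.0252
Length contraction: L = L₀/γ = 32.0/5.0252 = 6.37 m

L ≈ 6.37 m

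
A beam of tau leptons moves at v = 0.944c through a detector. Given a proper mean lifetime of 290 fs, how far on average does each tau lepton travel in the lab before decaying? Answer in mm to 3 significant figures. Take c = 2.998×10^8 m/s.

γ = 1/√(1 − 0.944²) = 3.0308
Dilated lifetime: Δt = γτ₀ = 3.0308 × 290 fs = 878.93 fs
d = vΔt = 0.944c × 878.93 fs = 2.8301×10^8 m/s × 8.7893×10^-13 s = 0.249 mm

d ≈ 0.249 mm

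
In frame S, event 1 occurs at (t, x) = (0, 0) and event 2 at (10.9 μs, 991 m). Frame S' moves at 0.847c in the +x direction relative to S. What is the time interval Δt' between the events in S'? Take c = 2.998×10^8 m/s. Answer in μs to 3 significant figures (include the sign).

γ = 1/√(1 − 0.847²) = 1.8811
Δt' = γ(Δt − vΔx/c²) = 1.8811 × (10.9 μs − 0.847×991 m / (2.998×10^8 m/s))
= 1.8811 × (8.1002 μs) = 15.2 μs

Δt' ≈ 15.2 μs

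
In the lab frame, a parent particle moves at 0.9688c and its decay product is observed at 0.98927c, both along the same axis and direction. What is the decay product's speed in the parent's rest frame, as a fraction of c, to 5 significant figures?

u' ≈ 0.49212c

Inverse velocity addition: u' = (u − v)/(1 − uv/c²)
= (0.98927 − 0.9688)/(1 − 0.98927×0.9688) = 0.020470/0.04159522 = 0.49212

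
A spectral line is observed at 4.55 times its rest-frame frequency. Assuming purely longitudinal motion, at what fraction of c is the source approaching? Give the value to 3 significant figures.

β ≈ 0.908

f_obs/f_src = √((1+β)/(1−β)) = 4.55  ⇒  (1+β)/(1−β) = 20.702
β = |1 − D²|/(1 + D²) = |1 − 20.702|/(1 + 20.702) = 0.908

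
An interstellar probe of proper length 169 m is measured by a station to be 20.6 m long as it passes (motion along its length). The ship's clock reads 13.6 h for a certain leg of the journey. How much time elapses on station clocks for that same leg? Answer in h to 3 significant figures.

Length contraction ⇒ γ = L₀/L = 169/20.6 = 8.2039
Time dilation: Δt = γτ₀ = 8.2039 × 13.6 h = 112 h

Δt ≈ 112 h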